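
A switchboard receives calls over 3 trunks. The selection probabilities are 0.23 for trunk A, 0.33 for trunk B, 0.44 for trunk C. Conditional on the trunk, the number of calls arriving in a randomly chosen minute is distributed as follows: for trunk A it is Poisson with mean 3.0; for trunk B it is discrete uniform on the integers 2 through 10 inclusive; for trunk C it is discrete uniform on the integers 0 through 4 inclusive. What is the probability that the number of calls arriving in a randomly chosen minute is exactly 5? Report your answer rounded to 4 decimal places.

Conditional on each trunk, P(X = 5): A: 0.100819; B: 0.111111; C: 0.
By total probability, P(X = 5) = 0.23·0.100819 + 0.33·0.111111 + 0.44·0 = 0.059855.

0.0599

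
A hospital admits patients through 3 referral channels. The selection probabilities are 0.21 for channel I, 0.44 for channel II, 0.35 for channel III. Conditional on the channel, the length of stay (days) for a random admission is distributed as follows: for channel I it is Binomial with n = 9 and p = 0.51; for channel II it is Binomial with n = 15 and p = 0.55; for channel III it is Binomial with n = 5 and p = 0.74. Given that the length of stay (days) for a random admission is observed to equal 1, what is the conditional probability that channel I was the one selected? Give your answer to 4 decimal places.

0.3493

Likelihoods P(X=1 | ·): I: 0.0152539; II: 0.000115194; III: 0.0169081.
Posterior ∝ prior × likelihood. Numerator for I: 0.21·0.0152539 = 0.00320332.
Normalizing constant: 0.21·0.0152539 + 0.44·0.000115194 + 0.35·0.0169081 = 0.00917185.
P(I | observation) = 0.00320332 / 0.00917185 = 0.349256.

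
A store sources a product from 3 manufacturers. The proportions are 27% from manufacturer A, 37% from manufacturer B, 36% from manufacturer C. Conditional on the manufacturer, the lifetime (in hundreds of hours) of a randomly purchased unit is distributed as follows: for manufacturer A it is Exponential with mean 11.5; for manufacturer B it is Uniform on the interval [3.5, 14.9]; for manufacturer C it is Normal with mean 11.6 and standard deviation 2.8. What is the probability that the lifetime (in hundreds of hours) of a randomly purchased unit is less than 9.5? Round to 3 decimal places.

0.428

Conditional on each manufacturer, P(X < 9.5): A: 0.562241; B: 0.526316; C: 0.226627.
By total probability, P(X < 9.5) = 0.27·0.562241 + 0.37·0.526316 + 0.36·0.226627 = 0.428128.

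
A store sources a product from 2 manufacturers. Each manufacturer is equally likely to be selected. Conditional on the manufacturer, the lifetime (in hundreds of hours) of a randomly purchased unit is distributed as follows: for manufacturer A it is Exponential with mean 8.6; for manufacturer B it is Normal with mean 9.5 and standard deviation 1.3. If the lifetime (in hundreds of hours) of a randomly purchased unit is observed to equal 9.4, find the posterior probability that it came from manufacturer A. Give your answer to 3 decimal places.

0.113

Likelihoods f(9.4 | ·): A: 0.0389769; B: 0.305972.
Posterior ∝ prior × likelihood. Numerator for A: 0.5·0.0389769 = 0.0194885.
Normalizing constant: 0.5·0.0389769 + 0.5·0.305972 = 0.172475.
P(A | observation) = 0.0194885 / 0.172475 = 0.112993.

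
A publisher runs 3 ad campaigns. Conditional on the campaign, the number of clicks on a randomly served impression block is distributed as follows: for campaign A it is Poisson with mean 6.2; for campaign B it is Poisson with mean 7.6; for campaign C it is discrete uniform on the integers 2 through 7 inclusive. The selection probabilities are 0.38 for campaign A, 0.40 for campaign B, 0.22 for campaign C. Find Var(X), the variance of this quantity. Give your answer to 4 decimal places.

7.4229

Per component, A: μ=6.2, E[X²]=44.64; B: μ=7.6, E[X²]=65.36; C: μ=4.5, E[X²]=23.1667.
E[X] = 0.38·6.2 + 0.4·7.6 + 0.22·4.5 = 6.386.
E[X²] = 0.38·44.64 + 0.4·65.36 + 0.22·23.1667 = 48.2039.
Var(X) = E[X²] − (E[X])² = 48.2039 − 40.781 = 7.42287.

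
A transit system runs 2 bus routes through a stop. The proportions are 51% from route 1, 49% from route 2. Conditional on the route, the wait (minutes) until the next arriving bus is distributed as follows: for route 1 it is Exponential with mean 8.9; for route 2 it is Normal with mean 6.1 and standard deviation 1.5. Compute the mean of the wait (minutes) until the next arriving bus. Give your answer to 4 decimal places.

7.5280

Component means — 1: 8.9; 2: 6.1.
E[X] = 0.51·8.9 + 0.49·6.1 = 7.528.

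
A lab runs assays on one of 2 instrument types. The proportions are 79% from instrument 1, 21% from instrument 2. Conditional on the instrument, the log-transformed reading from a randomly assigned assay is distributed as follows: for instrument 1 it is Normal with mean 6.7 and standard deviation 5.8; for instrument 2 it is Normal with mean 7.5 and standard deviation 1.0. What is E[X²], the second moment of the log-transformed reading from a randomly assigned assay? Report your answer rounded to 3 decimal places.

For each component E[X²] = Var + (mean)², giving 1: 78.53; 2: 57.25.
Overall E[X²] = 0.79·78.53 + 0.21·57.25 = 74.0612.

74.061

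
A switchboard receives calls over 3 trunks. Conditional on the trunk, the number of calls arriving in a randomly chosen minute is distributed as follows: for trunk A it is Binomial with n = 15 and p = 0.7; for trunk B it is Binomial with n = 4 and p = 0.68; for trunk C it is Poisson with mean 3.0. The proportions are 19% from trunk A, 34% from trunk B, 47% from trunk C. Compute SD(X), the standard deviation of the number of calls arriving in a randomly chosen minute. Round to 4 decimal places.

3.3541

Per component, A: μ=10.5, E[X²]=113.4; B: μ=2.72, E[X²]=8.2688; C: μ=3, E[X²]=12.
E[X] = 0.19·10.5 + 0.34·2.72 + 0.47·3 = 4.3298.
E[X²] = 0.19·113.4 + 0.34·8.2688 + 0.47·12 = 29.9974.
Var(X) = E[X²] − (E[X])² = 29.9974 − 18.7472 = 11.2502.
SD(X) = √11.2502 = 3.35414.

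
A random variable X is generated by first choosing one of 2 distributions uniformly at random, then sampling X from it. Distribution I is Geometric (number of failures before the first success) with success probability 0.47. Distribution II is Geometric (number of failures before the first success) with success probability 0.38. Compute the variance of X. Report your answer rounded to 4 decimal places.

Per component, I: μ=1.12766, E[X²]=3.67089; II: μ=1.63158, E[X²]=6.95568.
E[X] = 0.5·1.12766 + 0.5·1.63158 = 1.37962.
E[X²] = 0.5·3.67089 + 0.5·6.95568 = 5.31329.
Var(X) = E[X²] − (E[X])² = 5.31329 − 1.90335 = 3.40994.

3.4099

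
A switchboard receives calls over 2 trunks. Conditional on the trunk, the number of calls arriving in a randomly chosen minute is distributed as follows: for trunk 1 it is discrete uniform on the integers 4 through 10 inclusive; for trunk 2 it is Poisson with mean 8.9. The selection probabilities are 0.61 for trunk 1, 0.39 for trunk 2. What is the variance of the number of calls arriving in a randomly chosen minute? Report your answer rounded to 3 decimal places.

6.770

Per component, 1: μ=7, E[X²]=53; 2: μ=8.9, E[X²]=88.11.
E[X] = 0.61·7 + 0.39·8.9 = 7.741.
E[X²] = 0.61·53 + 0.39·88.11 = 66.6929.
Var(X) = E[X²] − (E[X])² = 66.6929 − 59.9231 = 6.76982.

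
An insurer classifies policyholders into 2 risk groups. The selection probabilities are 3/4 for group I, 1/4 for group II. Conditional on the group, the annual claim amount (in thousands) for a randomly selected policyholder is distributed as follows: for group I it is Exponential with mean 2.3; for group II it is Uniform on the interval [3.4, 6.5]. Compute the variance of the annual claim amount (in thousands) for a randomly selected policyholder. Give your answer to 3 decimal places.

5.484

Per component, I: μ=2.3, E[X²]=10.58; II: μ=4.95, E[X²]=25.3033.
E[X] = 0.75·2.3 + 0.25·4.95 = 2.9625.
E[X²] = 0.75·10.58 + 0.25·25.3033 = 14.2608.
Var(X) = E[X²] − (E[X])² = 14.2608 − 8.77641 = 5.48443.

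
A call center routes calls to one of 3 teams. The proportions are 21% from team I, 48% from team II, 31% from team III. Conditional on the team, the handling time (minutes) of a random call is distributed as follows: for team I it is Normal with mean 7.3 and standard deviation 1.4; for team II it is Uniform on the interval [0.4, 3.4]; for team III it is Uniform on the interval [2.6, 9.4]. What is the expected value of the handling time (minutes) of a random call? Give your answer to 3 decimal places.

4.305

Component means — I: 7.3; II: 1.9; III: 6.
E[X] = 0.21·7.3 + 0.48·1.9 + 0.31·6 = 4.305.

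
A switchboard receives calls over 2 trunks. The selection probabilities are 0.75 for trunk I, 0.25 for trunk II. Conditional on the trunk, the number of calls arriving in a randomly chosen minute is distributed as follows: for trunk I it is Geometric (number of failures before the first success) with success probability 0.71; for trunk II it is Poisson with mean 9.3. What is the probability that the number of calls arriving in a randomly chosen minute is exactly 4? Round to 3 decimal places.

Conditional on each trunk, P(X = 4): I: 0.0050217; II: 0.0284959.
By total probability, P(X = 4) = 0.75·0.0050217 + 0.25·0.0284959 = 0.0108902.

0.011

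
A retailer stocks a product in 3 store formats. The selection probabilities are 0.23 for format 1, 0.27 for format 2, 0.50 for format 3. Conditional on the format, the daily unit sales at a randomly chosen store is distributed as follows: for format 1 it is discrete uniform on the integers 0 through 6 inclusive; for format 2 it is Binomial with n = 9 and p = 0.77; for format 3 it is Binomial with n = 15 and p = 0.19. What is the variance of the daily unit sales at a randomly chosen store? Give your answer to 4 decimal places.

5.7136

Per component, 1: μ=3, E[X²]=13; 2: μ=6.93, E[X²]=49.6188; 3: μ=2.85, E[X²]=10.431.
E[X] = 0.23·3 + 0.27·6.93 + 0.5·2.85 = 3.9861.
E[X²] = 0.23·13 + 0.27·49.6188 + 0.5·10.431 = 21.6026.
Var(X) = E[X²] − (E[X])² = 21.6026 − 15.889 = 5.71358.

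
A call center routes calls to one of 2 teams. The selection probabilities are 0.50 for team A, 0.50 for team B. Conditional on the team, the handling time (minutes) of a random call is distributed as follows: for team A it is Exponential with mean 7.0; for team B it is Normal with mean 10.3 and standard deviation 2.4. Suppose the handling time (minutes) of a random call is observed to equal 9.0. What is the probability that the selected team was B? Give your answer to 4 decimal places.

0.7842

Likelihoods f(9.0 | ·): A: 0.0394933; B: 0.143545.
Posterior ∝ prior × likelihood. Numerator for B: 0.5·0.143545 = 0.0717724.
Normalizing constant: 0.5·0.0394933 + 0.5·0.143545 = 0.091519.
P(B | observation) = 0.0717724 / 0.091519 = 0.784234.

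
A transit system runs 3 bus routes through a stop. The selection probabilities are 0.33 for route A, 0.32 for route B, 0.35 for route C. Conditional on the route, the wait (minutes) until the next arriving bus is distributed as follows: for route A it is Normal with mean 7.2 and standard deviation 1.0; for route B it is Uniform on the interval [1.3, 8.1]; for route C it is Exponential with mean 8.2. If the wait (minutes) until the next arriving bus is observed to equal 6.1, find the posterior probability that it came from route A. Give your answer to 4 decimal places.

Likelihoods f(6.1 | ·): A: 0.217852; B: 0.147059; C: 0.057958.
Posterior ∝ prior × likelihood. Numerator for A: 0.33·0.217852 = 0.0718912.
Normalizing constant: 0.33·0.217852 + 0.32·0.147059 + 0.35·0.057958 = 0.139235.
P(A | observation) = 0.0718912 / 0.139235 = 0.516329.

0.5163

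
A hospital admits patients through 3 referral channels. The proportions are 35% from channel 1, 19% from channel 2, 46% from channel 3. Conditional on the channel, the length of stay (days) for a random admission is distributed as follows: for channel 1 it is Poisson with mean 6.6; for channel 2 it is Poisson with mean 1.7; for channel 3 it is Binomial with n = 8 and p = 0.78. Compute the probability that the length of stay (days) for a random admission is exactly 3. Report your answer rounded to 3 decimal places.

0.058

Conditional on each channel, P(X = 3): 1: 0.0651834; 2: 0.149587; 3: 0.0136957.
By total probability, P(X = 3) = 0.35·0.0651834 + 0.19·0.149587 + 0.46·0.0136957 = 0.0575358.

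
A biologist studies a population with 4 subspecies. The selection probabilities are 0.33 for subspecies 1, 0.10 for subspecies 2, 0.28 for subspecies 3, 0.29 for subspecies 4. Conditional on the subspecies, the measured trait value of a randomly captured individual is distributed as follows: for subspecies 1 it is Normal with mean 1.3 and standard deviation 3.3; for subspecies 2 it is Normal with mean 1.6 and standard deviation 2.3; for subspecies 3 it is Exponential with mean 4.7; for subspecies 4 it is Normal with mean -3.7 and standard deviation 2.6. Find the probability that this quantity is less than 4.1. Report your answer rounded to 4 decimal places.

Conditional on each subspecies, P(X < 4.1): 1: 0.801916; 2: 0.861472; 3: 0.582028; 4: 0.99865.
By total probability, P(X < 4.1) = 0.33·0.801916 + 0.1·0.861472 + 0.28·0.582028 + 0.29·0.99865 = 0.803356.

0.8034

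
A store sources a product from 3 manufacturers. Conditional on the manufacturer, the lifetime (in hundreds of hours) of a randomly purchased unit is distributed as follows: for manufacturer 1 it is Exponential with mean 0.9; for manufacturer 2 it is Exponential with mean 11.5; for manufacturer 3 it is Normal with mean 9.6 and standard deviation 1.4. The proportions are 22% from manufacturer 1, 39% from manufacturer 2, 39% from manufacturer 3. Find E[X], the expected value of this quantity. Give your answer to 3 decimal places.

Component means — 1: 0.9; 2: 11.5; 3: 9.6.
E[X] = 0.22·0.9 + 0.39·11.5 + 0.39·9.6 = 8.427.

8.427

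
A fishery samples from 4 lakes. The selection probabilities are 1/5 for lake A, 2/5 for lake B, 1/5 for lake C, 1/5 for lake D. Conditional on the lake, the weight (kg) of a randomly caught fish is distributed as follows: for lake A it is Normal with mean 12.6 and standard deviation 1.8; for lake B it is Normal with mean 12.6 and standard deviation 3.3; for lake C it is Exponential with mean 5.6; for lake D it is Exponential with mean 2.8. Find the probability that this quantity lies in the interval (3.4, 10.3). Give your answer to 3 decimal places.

0.248

Conditional on each lake, P(3.4 < X < 10.3): A: 0.100664; B: 0.240258; C: 0.385975; D: 0.271663.
By total probability, P(3.4 < X < 10.3) = 0.2·0.100664 + 0.4·0.240258 + 0.2·0.385975 + 0.2·0.271663 = 0.247764.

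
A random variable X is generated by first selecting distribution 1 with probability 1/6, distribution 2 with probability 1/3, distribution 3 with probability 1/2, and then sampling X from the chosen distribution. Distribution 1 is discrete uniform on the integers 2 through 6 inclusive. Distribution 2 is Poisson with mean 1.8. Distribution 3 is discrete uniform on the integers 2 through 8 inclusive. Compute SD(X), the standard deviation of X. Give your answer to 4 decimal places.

Per component, 1: μ=4, E[X²]=18; 2: μ=1.8, E[X²]=5.04; 3: μ=5, E[X²]=29.
E[X] = 0.166667·4 + 0.333333·1.8 + 0.5·5 = 3.76667.
E[X²] = 0.166667·18 + 0.333333·5.04 + 0.5·29 = 19.18.
Var(X) = E[X²] − (E[X])² = 19.18 − 14.1878 = 4.99222.
SD(X) = √4.99222 = 2.23433.

2.2343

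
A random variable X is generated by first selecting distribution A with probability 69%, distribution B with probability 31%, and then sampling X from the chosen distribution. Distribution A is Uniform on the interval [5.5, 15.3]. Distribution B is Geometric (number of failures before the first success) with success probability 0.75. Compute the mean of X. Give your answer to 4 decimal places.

Component means — A: 10.4; B: 0.333333.
E[X] = 0.69·10.4 + 0.31·0.333333 = 7.27933.

7.2793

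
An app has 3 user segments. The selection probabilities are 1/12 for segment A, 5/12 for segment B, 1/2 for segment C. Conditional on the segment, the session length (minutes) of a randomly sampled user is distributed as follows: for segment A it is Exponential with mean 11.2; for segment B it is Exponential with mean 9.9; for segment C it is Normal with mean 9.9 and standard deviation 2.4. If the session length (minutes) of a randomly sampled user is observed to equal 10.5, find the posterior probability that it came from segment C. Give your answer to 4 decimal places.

Likelihoods f(10.5 | ·): A: 0.0349648; B: 0.0349743; C: 0.161112.
Posterior ∝ prior × likelihood. Numerator for C: 0.5·0.161112 = 0.0805559.
Normalizing constant: 0.0833333·0.0349648 + 0.416667·0.0349743 + 0.5·0.161112 = 0.0980422.
P(C | observation) = 0.0805559 / 0.0980422 = 0.821644.

0.8216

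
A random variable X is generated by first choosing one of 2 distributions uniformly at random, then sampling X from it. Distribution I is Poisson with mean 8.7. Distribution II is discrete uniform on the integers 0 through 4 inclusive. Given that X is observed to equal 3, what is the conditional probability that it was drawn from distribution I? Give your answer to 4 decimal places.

0.0838

Likelihoods P(X=3 | ·): I: 0.0182829; II: 0.2.
Posterior ∝ prior × likelihood. Numerator for I: 0.5·0.0182829 = 0.00914144.
Normalizing constant: 0.5·0.0182829 + 0.5·0.2 = 0.109141.
P(I | observation) = 0.00914144 / 0.109141 = 0.0837577.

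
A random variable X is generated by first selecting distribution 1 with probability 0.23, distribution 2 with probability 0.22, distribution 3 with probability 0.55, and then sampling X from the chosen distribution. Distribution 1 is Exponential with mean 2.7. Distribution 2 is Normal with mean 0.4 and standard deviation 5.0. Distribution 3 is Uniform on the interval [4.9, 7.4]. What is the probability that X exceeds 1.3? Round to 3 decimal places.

Conditional on each component, P(X > 1.3): 1: 0.617867; 2: 0.428576; 3: 1.
By total probability, P(X > 1.3) = 0.23·0.617867 + 0.22·0.428576 + 0.55·1 = 0.786396.

0.786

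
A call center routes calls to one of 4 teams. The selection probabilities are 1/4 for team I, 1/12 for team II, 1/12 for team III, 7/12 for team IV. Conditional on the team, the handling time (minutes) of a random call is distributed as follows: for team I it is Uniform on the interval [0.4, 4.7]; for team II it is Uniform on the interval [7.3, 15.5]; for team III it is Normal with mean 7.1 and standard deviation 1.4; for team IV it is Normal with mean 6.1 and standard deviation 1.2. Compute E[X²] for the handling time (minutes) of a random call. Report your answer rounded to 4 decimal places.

40.2178

For each component E[X²] = Var + (mean)², giving I: 8.04333; II: 135.563; III: 52.37; IV: 38.65.
Overall E[X²] = 0.25·8.04333 + 0.0833333·135.563 + 0.0833333·52.37 + 0.583333·38.65 = 40.2178.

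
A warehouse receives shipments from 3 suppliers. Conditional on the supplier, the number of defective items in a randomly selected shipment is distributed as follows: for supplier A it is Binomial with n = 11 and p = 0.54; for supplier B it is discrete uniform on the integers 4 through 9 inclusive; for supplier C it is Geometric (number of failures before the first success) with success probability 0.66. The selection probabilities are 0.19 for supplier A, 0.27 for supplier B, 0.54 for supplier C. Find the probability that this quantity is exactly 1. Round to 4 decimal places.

0.1217

Conditional on each supplier, P(X = 1): A: 0.00251979; B: 0; C: 0.2244.
By total probability, P(X = 1) = 0.19·0.00251979 + 0.27·0 + 0.54·0.2244 = 0.121655.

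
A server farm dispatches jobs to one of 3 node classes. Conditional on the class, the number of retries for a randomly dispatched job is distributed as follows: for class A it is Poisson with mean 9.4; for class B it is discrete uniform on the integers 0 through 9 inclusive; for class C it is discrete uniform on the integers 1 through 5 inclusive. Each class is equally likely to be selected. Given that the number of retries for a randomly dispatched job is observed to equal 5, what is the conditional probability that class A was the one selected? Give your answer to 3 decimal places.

Likelihoods P(X=5 | ·): A: 0.0505929; B: 0.1; C: 0.2.
Posterior ∝ prior × likelihood. Numerator for A: 0.333333·0.0505929 = 0.0168643.
Normalizing constant: 0.333333·0.0505929 + 0.333333·0.1 + 0.333333·0.2 = 0.116864.
P(A | observation) = 0.0168643 / 0.116864 = 0.144307.

0.144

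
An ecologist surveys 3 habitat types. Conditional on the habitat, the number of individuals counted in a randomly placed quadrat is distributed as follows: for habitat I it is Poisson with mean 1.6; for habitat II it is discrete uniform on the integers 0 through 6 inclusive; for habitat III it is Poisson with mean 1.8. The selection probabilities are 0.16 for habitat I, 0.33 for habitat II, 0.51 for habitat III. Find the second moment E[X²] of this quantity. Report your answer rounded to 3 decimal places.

7.526

For each component E[X²] = Var + (mean)², giving I: 4.16; II: 13; III: 5.04.
Overall E[X²] = 0.16·4.16 + 0.33·13 + 0.51·5.04 = 7.526.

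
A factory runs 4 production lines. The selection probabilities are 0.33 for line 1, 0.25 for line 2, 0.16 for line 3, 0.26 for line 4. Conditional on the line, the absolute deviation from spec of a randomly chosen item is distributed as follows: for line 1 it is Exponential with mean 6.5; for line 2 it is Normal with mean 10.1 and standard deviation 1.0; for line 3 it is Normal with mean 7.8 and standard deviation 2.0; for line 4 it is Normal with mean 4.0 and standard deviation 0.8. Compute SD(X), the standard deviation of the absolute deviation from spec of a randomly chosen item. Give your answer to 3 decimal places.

4.464

Per component, 1: μ=6.5, E[X²]=84.5; 2: μ=10.1, E[X²]=103.01; 3: μ=7.8, E[X²]=64.84; 4: μ=4, E[X²]=16.64.
E[X] = 0.33·6.5 + 0.25·10.1 + 0.16·7.8 + 0.26·4 = 6.958.
E[X²] = 0.33·84.5 + 0.25·103.01 + 0.16·64.84 + 0.26·16.64 = 68.3383.
Var(X) = E[X²] − (E[X])² = 68.3383 − 48.4138 = 19.9245.
SD(X) = √19.9245 = 4.46369.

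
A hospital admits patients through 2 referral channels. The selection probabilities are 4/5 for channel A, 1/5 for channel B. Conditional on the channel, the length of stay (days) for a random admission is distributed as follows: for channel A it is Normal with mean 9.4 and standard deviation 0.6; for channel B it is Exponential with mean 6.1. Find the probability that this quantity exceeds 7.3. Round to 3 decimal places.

Conditional on each channel, P(X > 7.3): A: 0.999767; B: 0.302183.
By total probability, P(X > 7.3) = 0.8·0.999767 + 0.2·0.302183 = 0.860251.

0.860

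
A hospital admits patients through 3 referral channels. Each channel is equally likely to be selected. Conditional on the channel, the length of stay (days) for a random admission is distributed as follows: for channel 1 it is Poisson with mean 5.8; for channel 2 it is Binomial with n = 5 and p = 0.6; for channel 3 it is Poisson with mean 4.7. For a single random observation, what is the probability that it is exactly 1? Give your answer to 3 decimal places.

0.046

Conditional on each channel, P(X = 1): 1: 0.0175598; 2: 0.0768; 3: 0.0427478.
By total probability, P(X = 1) = 0.333333·0.0175598 + 0.333333·0.0768 + 0.333333·0.0427478 = 0.0457025.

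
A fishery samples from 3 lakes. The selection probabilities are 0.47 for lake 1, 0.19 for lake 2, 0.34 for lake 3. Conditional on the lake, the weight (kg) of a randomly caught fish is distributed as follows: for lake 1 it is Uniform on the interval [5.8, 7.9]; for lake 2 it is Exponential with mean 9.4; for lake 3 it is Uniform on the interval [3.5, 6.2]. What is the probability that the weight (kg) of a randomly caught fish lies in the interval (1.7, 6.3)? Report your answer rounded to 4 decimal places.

0.5133

Conditional on each lake, P(1.7 < X < 6.3): 1: 0.238095; 2: 0.32296; 3: 1.
By total probability, P(1.7 < X < 6.3) = 0.47·0.238095 + 0.19·0.32296 + 0.34·1 = 0.513267.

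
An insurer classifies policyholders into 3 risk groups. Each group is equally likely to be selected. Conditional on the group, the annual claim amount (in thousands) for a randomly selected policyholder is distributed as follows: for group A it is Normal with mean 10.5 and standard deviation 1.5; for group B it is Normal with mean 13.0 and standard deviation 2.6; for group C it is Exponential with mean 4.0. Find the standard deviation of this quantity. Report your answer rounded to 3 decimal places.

4.767

Per component, A: μ=10.5, E[X²]=112.5; B: μ=13, E[X²]=175.76; C: μ=4, E[X²]=32.
E[X] = 0.333333·10.5 + 0.333333·13 + 0.333333·4 = 9.16667.
E[X²] = 0.333333·112.5 + 0.333333·175.76 + 0.333333·32 = 106.753.
Var(X) = E[X²] − (E[X])² = 106.753 − 84.0278 = 22.7256.
SD(X) = √22.7256 = 4.76713.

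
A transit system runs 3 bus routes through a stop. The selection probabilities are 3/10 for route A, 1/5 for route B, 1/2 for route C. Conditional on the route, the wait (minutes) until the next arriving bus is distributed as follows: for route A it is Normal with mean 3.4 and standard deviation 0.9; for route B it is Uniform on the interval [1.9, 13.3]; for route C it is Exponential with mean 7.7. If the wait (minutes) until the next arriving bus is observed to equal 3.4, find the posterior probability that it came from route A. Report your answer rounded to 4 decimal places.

Likelihoods f(3.4 | ·): A: 0.443269; B: 0.0877193; C: 0.0835108.
Posterior ∝ prior × likelihood. Numerator for A: 0.3·0.443269 = 0.132981.
Normalizing constant: 0.3·0.443269 + 0.2·0.0877193 + 0.5·0.0835108 = 0.19228.
P(A | observation) = 0.132981 / 0.19228 = 0.691599.

0.6916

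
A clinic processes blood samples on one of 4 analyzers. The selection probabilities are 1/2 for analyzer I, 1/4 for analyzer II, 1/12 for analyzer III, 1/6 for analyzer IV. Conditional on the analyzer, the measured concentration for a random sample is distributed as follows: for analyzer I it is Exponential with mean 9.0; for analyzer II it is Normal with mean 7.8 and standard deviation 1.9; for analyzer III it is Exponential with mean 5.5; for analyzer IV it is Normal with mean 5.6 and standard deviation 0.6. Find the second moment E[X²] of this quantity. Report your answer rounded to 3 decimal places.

107.441

For each component E[X²] = Var + (mean)², giving I: 162; II: 64.45; III: 60.5; IV: 31.72.
Overall E[X²] = 0.5·162 + 0.25·64.45 + 0.0833333·60.5 + 0.166667·31.72 = 107.441.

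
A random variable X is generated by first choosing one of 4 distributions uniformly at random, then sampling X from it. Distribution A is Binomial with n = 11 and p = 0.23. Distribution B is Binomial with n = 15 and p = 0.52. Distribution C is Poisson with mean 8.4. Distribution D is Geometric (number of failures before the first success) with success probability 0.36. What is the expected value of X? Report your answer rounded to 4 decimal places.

Component means — A: 2.53; B: 7.8; C: 8.4; D: 1.77778.
E[X] = 0.25·2.53 + 0.25·7.8 + 0.25·8.4 + 0.25·1.77778 = 5.12694.

5.1269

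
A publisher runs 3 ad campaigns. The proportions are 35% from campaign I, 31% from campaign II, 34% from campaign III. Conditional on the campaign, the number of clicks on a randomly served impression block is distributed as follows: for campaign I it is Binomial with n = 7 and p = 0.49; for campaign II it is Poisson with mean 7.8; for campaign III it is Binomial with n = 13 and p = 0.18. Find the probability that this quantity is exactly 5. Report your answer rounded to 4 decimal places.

Conditional on each campaign, P(X = 5): I: 0.154291; II: 0.0985814; III: 0.0497109.
By total probability, P(X = 5) = 0.35·0.154291 + 0.31·0.0985814 + 0.34·0.0497109 = 0.101464.

0.1015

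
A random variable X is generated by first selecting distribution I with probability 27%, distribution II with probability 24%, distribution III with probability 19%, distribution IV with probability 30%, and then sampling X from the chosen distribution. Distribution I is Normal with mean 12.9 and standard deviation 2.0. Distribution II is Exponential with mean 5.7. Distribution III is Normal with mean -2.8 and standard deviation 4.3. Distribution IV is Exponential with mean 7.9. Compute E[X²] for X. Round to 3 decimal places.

For each component E[X²] = Var + (mean)², giving I: 170.41; II: 64.98; III: 26.33; IV: 124.82.
Overall E[X²] = 0.27·170.41 + 0.24·64.98 + 0.19·26.33 + 0.3·124.82 = 104.055.

104.055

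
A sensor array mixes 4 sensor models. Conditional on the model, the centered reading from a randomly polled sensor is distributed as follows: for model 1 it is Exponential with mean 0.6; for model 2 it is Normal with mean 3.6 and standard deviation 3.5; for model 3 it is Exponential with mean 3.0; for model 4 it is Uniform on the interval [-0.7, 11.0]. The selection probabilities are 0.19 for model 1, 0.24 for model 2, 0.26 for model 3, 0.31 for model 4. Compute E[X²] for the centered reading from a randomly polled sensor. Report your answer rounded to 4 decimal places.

22.6255

For each component E[X²] = Var + (mean)², giving 1: 0.72; 2: 25.21; 3: 18; 4: 37.93.
Overall E[X²] = 0.19·0.72 + 0.24·25.21 + 0.26·18 + 0.31·37.93 = 22.6255.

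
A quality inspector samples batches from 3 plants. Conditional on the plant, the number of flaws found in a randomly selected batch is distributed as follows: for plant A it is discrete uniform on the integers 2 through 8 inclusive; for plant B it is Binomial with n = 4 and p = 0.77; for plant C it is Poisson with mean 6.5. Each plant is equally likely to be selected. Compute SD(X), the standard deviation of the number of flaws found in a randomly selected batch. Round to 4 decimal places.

Per component, A: μ=5, E[X²]=29; B: μ=3.08, E[X²]=10.1948; C: μ=6.5, E[X²]=48.75.
E[X] = 0.333333·5 + 0.333333·3.08 + 0.333333·6.5 = 4.86.
E[X²] = 0.333333·29 + 0.333333·10.1948 + 0.333333·48.75 = 29.3149.
Var(X) = E[X²] − (E[X])² = 29.3149 − 23.6196 = 5.69533.
SD(X) = √5.69533 = 2.38649.

2.3865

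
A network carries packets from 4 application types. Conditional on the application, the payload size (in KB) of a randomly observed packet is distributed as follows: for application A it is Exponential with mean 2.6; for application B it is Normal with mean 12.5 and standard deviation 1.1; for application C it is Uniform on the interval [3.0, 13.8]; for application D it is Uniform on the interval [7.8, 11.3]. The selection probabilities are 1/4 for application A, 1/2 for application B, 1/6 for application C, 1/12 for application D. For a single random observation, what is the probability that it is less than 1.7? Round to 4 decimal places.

0.1200

Conditional on each application, P(X < 1.7): A: 0.479958; B: 0; C: 0; D: 0.
By total probability, P(X < 1.7) = 0.25·0.479958 + 0.5·0 + 0.166667·0 + 0.0833333·0 = 0.11999.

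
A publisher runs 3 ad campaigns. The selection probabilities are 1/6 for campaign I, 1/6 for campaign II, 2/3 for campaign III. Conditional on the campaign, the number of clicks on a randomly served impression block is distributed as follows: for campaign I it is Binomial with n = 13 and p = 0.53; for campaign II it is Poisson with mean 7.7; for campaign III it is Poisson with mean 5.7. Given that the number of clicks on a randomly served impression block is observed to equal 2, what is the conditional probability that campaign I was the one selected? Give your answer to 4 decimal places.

Likelihoods P(X=2 | ·): I: 0.00541655; II: 0.0134241; III: 0.0543552.
Posterior ∝ prior × likelihood. Numerator for I: 0.166667·0.00541655 = 0.000902758.
Normalizing constant: 0.166667·0.00541655 + 0.166667·0.0134241 + 0.666667·0.0543552 = 0.0393769.
P(I | observation) = 0.000902758 / 0.0393769 = 0.0229261.

0.0229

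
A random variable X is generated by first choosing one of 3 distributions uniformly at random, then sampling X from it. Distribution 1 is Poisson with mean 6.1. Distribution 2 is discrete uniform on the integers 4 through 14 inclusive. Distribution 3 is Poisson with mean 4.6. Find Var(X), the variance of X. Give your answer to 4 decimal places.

Per component, 1: μ=6.1, E[X²]=43.31; 2: μ=9, E[X²]=91; 3: μ=4.6, E[X²]=25.76.
E[X] = 0.333333·6.1 + 0.333333·9 + 0.333333·4.6 = 6.56667.
E[X²] = 0.333333·43.31 + 0.333333·91 + 0.333333·25.76 = 53.3567.
Var(X) = E[X²] − (E[X])² = 53.3567 − 43.1211 = 10.2356.

10.2356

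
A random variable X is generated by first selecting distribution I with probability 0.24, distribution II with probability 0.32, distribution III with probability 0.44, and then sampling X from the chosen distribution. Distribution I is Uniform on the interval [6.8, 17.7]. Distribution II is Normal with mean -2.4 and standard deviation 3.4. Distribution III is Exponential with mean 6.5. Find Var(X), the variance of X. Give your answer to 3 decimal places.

55.793

Per component, I: μ=12.25, E[X²]=159.963; II: μ=-2.4, E[X²]=17.32; III: μ=6.5, E[X²]=84.5.
E[X] = 0.24·12.25 + 0.32·-2.4 + 0.44·6.5 = 5.032.
E[X²] = 0.24·159.963 + 0.32·17.32 + 0.44·84.5 = 81.1136.
Var(X) = E[X²] − (E[X])² = 81.1136 − 25.321 = 55.7926.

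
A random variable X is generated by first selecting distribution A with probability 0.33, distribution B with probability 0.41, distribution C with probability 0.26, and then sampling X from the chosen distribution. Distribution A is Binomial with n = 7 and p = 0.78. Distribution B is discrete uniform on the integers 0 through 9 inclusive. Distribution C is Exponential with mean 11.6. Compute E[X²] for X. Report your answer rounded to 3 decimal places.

For each component E[X²] = Var + (mean)², giving A: 31.0128; B: 28.5; C: 269.12.
Overall E[X²] = 0.33·31.0128 + 0.41·28.5 + 0.26·269.12 = 91.8904.

91.890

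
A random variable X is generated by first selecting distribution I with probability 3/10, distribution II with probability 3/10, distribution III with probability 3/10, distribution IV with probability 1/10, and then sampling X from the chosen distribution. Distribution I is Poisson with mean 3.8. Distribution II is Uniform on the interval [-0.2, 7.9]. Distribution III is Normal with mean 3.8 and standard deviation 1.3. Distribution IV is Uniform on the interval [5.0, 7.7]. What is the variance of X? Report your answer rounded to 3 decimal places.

Per component, I: μ=3.8, E[X²]=18.24; II: μ=3.85, E[X²]=20.29; III: μ=3.8, E[X²]=16.13; IV: μ=6.35, E[X²]=40.93.
E[X] = 0.3·3.8 + 0.3·3.85 + 0.3·3.8 + 0.1·6.35 = 4.07.
E[X²] = 0.3·18.24 + 0.3·20.29 + 0.3·16.13 + 0.1·40.93 = 20.491.
Var(X) = E[X²] − (E[X])² = 20.491 − 16.5649 = 3.9261.

3.926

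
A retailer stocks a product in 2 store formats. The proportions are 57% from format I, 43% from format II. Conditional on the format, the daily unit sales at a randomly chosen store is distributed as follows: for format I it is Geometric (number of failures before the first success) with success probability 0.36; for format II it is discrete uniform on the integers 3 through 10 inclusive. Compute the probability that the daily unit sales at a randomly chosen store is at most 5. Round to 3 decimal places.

Conditional on each format, P(X ≤ 5): I: 0.931281; II: 0.375.
By total probability, P(X ≤ 5) = 0.57·0.931281 + 0.43·0.375 = 0.69208.

0.692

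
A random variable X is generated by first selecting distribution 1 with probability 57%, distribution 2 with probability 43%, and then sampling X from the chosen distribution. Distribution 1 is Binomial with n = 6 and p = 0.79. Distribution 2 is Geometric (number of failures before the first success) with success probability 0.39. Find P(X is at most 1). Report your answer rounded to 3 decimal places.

Conditional on each component, P(X ≤ 1): 1: 0.00202163; 2: 0.6279.
By total probability, P(X ≤ 1) = 0.57·0.00202163 + 0.43·0.6279 = 0.271149.

0.271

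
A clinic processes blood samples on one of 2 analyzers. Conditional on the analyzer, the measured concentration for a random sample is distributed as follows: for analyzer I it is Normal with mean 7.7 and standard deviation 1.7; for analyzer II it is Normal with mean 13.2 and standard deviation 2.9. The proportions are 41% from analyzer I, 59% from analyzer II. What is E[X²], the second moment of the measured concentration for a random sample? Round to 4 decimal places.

For each component E[X²] = Var + (mean)², giving I: 62.18; II: 182.65.
Overall E[X²] = 0.41·62.18 + 0.59·182.65 = 133.257.

133.2573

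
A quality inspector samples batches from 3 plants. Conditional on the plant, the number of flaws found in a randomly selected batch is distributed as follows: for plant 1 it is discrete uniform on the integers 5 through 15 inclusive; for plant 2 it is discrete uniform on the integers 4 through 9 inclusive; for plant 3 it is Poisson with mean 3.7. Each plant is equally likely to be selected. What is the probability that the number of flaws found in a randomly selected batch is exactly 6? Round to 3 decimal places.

Conditional on each plant, P(X = 6): 1: 0.0909091; 2: 0.166667; 3: 0.0881025.
By total probability, P(X = 6) = 0.333333·0.0909091 + 0.333333·0.166667 + 0.333333·0.0881025 = 0.115226.

0.115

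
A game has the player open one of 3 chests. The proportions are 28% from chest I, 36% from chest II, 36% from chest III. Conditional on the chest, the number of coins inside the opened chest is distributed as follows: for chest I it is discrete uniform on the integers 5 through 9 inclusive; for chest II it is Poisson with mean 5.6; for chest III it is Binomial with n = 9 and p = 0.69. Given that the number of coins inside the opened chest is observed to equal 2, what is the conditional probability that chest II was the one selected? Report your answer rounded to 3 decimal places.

Likelihoods P(X=2 | ·): I: 0; II: 0.0579825; III: 0.00471555.
Posterior ∝ prior × likelihood. Numerator for II: 0.36·0.0579825 = 0.0208737.
Normalizing constant: 0.28·0 + 0.36·0.0579825 + 0.36·0.00471555 = 0.0225713.
P(II | observation) = 0.0208737 / 0.0225713 = 0.92479.

0.925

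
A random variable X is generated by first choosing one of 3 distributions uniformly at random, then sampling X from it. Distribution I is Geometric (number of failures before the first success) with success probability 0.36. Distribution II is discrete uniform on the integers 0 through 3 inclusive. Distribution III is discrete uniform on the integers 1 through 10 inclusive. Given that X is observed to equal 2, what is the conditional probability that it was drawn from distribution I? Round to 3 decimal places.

Likelihoods P(X=2 | ·): I: 0.147456; II: 0.25; III: 0.1.
Posterior ∝ prior × likelihood. Numerator for I: 0.333333·0.147456 = 0.049152.
Normalizing constant: 0.333333·0.147456 + 0.333333·0.25 + 0.333333·0.1 = 0.165819.
P(I | observation) = 0.049152 / 0.165819 = 0.29642.

0.296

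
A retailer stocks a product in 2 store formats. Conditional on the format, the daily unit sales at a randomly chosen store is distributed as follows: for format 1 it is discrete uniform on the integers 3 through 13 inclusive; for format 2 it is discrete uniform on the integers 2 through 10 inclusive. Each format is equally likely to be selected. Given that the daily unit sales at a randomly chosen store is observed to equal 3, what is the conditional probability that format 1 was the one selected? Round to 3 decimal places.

Likelihoods P(X=3 | ·): 1: 0.0909091; 2: 0.111111.
Posterior ∝ prior × likelihood. Numerator for 1: 0.5·0.0909091 = 0.0454545.
Normalizing constant: 0.5·0.0909091 + 0.5·0.111111 = 0.10101.
P(1 | observation) = 0.0454545 / 0.10101 = 0.45.

0.450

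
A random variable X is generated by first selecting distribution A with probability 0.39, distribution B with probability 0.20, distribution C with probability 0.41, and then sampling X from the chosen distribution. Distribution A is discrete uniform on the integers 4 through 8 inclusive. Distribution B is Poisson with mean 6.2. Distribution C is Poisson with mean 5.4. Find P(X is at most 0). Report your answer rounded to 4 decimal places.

0.0023

Conditional on each component, P(X ≤ 0): A: 0; B: 0.00202943; C: 0.00451658.
By total probability, P(X ≤ 0) = 0.39·0 + 0.2·0.00202943 + 0.41·0.00451658 = 0.00225768.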